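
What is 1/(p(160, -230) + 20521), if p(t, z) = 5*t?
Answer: 1/21321 ≈ 4.6902e-5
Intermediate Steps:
1/(p(160, -230) + 20521) = 1/(5*160 + 20521) = 1/(800 + 20521) = 1/21321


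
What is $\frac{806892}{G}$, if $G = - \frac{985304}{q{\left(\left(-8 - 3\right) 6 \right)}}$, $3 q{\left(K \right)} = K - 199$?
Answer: $\frac{17818865}{246326} \approx 72.339$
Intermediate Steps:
$q{\left(K \right)} = - \frac{199}{3} + \frac{K}{3}$ ($q{\left(K \right)} = \frac{K - 199}{3} = \frac{-199 + K}{3} = - \frac{199}{3} + \frac{K}{3}$)
$G = \frac{2955912}{265}$ ($G = - \frac{985304}{- \frac{199}{3} + \frac{\left(-8 - 3\right) 6}{3}} = - \frac{985304}{- \frac{199}{3} + \frac{\left(-11\right) 6}{3}} = - \frac{985304}{- \frac{199}{3} + \frac{1}{3} \left(-66\right)} = - \frac{985304}{- \frac{199}{3} - 22} = - \frac{985304}{- \frac{265}{3}} = \left(-985304\right) \left(- \frac{3}{265}\right) = \frac{2955912}{265} \approx 11154.0$)
$\frac{806892}{G} = \frac{806892}{\frac{2955912}{265}} = 806892 \cdot \frac{265}{2955912} = \frac{17818865}{246326}$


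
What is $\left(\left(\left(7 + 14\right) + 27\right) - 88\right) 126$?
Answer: $-5040$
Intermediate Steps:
$\left(\left(\left(7 + 14\right) + 27\right) - 88\right) 126 = \left(\left(21 + 27\right) - 88\right) 126 = \left(48 - 88\right) 126 = \left(-40\right) 126 = -5040$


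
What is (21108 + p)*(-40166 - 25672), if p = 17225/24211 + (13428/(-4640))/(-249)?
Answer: -1619785122371033331/1165517540 ≈ -1.3898e+9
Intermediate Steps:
p = 1685515109/2331035080 (p = 17225*(1/24211) + (13428*(-1/4640))*(-1/249) = 17225/24211 - 3357/1160*(-1/249) = 17225/24211 + 1119/96280 = 1685515109/2331035080 ≈ 0.72308)
(21108 + p)*(-40166 - 25672) = (21108 + 1685515109/2331035080)*(-40166 - 25672) = (49205173983749/2331035080)*(-65838) = -1619785122371033331/1165517540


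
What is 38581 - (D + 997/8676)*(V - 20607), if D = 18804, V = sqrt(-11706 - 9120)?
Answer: 1120751153621/2892 - 163144501*I*sqrt(2314)/2892 ≈ 3.8753e+8 - 2.7137e+6*I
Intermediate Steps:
V = 3*I*sqrt(2314) (V = sqrt(-20826) = 3*I*sqrt(2314) ≈ 144.31*I)
38581 - (D + 997/8676)*(V - 20607) = 38581 - (18804 + 997/8676)*(3*I*sqrt(2314) - 20607) = 38581 - (18804 + 997*(1/8676))*(-20607 + 3*I*sqrt(2314)) = 38581 - (18804 + 997/8676)*(-20607 + 3*I*sqrt(2314)) = 38581 - 163144501*(-20607 + 3*I*sqrt(2314))/8676 = 38581 - (-1120639577369/2892 + 163144501*I*sqrt(2314)/2892) = 38581 + (1120639577369/2892 - 163144501*I*sqrt(2314)/2892) = 1120751153621/2892 - 163144501*I*sqrt(2314)/2892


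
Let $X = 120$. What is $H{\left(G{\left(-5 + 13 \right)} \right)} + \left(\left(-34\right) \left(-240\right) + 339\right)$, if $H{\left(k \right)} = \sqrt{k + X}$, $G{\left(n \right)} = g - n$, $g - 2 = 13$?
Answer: $8499 + \sqrt{127} \approx 8510.3$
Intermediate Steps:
$g = 15$ ($g = 2 + 13 = 15$)
$G{\left(n \right)} = 15 - n$
$H{\left(k \right)} = \sqrt{120 + k}$ ($H{\left(k \right)} = \sqrt{k + 120} = \sqrt{120 + k}$)
$H{\left(G{\left(-5 + 13 \right)} \right)} + \left(\left(-34\right) \left(-240\right) + 339\right) = \sqrt{120 + \left(15 - \left(-5 + 13\right)\right)} + \left(\left(-34\right) \left(-240\right) + 339\right) = \sqrt{120 + \left(15 - 8\right)} + \left(8160 + 339\right) = \sqrt{120 + \left(15 - 8\right)} + 8499 = \sqrt{120 + 7} + 8499 = \sqrt{127} + 8499 = 8499 + \sqrt{127}$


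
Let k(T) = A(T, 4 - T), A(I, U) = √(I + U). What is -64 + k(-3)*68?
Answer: 72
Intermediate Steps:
k(T) = 2 (k(T) = √(T + (4 - T)) = √4 = 2)
-64 + k(-3)*68 = -64 + 2*68 = -64 + 136 = 72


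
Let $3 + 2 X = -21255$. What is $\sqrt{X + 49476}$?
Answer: $\sqrt{38847} \approx 197.1$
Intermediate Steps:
$X = -10629$ ($X = - \frac{3}{2} + \frac{1}{2} \left(-21255\right) = - \frac{3}{2} - \frac{21255}{2} = -10629$)
$\sqrt{X + 49476} = \sqrt{-10629 + 49476} = \sqrt{38847}$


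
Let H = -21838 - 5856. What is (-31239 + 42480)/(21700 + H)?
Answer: -1249/666 ≈ -1.8754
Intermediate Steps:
H = -27694
(-31239 + 42480)/(21700 + H) = (-31239 + 42480)/(21700 - 27694) = 11241/(-5994) = 11241*(-1/5994) = -1249/666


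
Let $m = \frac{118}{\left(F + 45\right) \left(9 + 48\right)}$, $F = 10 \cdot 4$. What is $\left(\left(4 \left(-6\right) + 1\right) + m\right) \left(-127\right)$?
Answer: $\frac{14137259}{4845} \approx 2917.9$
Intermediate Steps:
$F = 40$
$m = \frac{118}{4845}$ ($m = \frac{118}{\left(40 + 45\right) \left(9 + 48\right)} = \frac{118}{85 \cdot 57} = \frac{118}{4845} \approx 0.024355$)
$\left(\left(4 \left(-6\right) + 1\right) + m\right) \left(-127\right) = \left(\left(4 \left(-6\right) + 1\right) + \frac{118}{4845}\right) \left(-127\right) = \left(\left(-24 + 1\right) + \frac{118}{4845}\right) \left(-127\right) = \left(-23 + \frac{118}{4845}\right) \left(-127\right) = \left(- \frac{111317}{4845}\right) \left(-127\right) = \frac{14137259}{4845}$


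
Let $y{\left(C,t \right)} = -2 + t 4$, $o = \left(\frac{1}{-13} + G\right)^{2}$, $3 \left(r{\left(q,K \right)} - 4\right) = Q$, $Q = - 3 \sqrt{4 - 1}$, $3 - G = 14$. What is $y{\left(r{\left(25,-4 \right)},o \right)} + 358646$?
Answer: $\frac{60693780}{169} \approx 3.5914 \cdot 10^{5}$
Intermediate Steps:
$G = -11$ ($G = 3 - 14 = -11$)
$Q = - 3 \sqrt{3} \approx -5.1962$
$r{\left(q,K \right)} = 4 - \sqrt{3}$ ($r{\left(q,K \right)} = 4 + \frac{\left(-3\right) \sqrt{3}}{3} = 4 - \sqrt{3}$)
$o = \frac{20736}{169}$ ($o = \left(\frac{1}{-13} - 11\right)^{2} = \left(- \frac{1}{13} - 11\right)^{2} = \left(- \frac{144}{13}\right)^{2} = \frac{20736}{169} \approx 122.7$)
$y{\left(C,t \right)} = -2 + 4 t$
$y{\left(r{\left(25,-4 \right)},o \right)} + 358646 = \left(-2 + 4 \cdot \frac{20736}{169}\right) + 358646 = \left(-2 + \frac{82944}{169}\right) + 358646 = \frac{82606}{169} + 358646 = \frac{60693780}{169}$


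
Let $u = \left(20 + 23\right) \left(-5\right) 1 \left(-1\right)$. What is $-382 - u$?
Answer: $-597$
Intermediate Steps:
$u = 215$ ($u = 43 \left(\left(-5\right) \left(-1\right)\right) = 43 \cdot 5 = 215$)
$-382 - u = -382 - 215 = -597$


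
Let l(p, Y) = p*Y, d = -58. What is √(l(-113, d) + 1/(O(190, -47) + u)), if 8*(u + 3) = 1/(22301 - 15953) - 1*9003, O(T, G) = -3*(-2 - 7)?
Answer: √20503622628132417098/55932227 ≈ 80.957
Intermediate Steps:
O(T, G) = 27 (O(T, G) = -3*(-9) = 27)
u = -57303395/50784 (u = -3 + (1/(22301 - 15953) - 1*9003)/8 = -3 + (1/6348 - 9003)/8 = -3 + (⅛)*(-57151043/6348) = -3 - 57151043/50784 = -57303395/50784 ≈ -1128.4)
l(p, Y) = Y*p
√(l(-113, d) + 1/(O(190, -47) + u)) = √(-58*(-113) + 1/(27 - 57303395/50784)) = √(6554 + 1/(-55932227/50784)) = √(6554 - 50784/55932227) = √(366579764974/55932227) = √20503622628132417098/55932227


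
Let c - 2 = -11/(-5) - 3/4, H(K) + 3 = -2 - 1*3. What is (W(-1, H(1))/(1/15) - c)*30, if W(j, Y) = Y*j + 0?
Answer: 6993/2 ≈ 3496.5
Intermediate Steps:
H(K) = -8 (H(K) = -3 + (-2 - 1*3) = -3 + (-2 - 3) = -3 - 5 = -8)
W(j, Y) = Y*j
c = 69/20 (c = 2 + (-11/(-5) - 3/4) = 2 + (-11*(-⅕) - 3*¼) = 2 + (11/5 - ¾) = 2 + 29/20 = 69/20 ≈ 3.4500)
(W(-1, H(1))/(1/15) - c)*30 = ((-8*(-1))/(1/15) - 1*69/20)*30 = (8/(1/15) - 69/20)*30 = (8*15 - 69/20)*30 = (120 - 69/20)*30 = (2331/20)*30 = 6993/2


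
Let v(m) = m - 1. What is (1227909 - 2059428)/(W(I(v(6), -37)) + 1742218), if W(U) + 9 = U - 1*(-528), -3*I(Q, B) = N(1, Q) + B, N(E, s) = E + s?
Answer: -2494557/5228242 ≈ -0.47713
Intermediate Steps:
v(m) = -1 + m
I(Q, B) = -⅓ - B/3 - Q/3 (I(Q, B) = -((1 + Q) + B)/3 = -(1 + B + Q)/3 = -⅓ - B/3 - Q/3)
W(U) = 519 + U (W(U) = -9 + (U - 1*(-528)) = -9 + (U + 528) = -9 + (528 + U) = 519 + U)
(1227909 - 2059428)/(W(I(v(6), -37)) + 1742218) = (1227909 - 2059428)/((519 + (-⅓ - ⅓*(-37) - (-1 + 6)/3)) + 1742218) = -831519/((519 + (-⅓ + 37/3 - ⅓*5)) + 1742218) = -831519/((519 + (-⅓ + 37/3 - 5/3)) + 1742218) = -831519/((519 + 31/3) + 1742218) = -831519/(1588/3 + 1742218) = -831519/5228242/3 = -831519*3/5228242 = -2494557/5228242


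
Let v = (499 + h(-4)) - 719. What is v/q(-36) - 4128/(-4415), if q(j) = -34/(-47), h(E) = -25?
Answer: -50698373/150110 ≈ -337.74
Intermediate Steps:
v = -245 (v = (499 - 25) - 719 = 474 - 719 = -245)
q(j) = 34/47 (q(j) = -34*(-1/47) = 34/47)
v/q(-36) - 4128/(-4415) = -245/34/47 - 4128/(-4415) = -245*47/34 - 4128*(-1/4415) = -11515/34 + 4128/4415 = -50698373/150110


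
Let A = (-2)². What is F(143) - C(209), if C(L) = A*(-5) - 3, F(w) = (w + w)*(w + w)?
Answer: 81819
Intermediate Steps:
A = 4
F(w) = 4*w² (F(w) = (2*w)*(2*w) = 4*w²)
C(L) = -23 (C(L) = 4*(-5) - 3 = -20 - 3 = -23)
F(143) - C(209) = 4*143² - 1*(-23) = 4*20449 + 23 = 81796 + 23 = 81819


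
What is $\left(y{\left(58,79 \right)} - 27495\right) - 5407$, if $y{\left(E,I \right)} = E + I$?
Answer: $-32765$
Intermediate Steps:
$\left(y{\left(58,79 \right)} - 27495\right) - 5407 = \left(\left(58 + 79\right) - 27495\right) - 5407 = \left(137 - 27495\right) - 5407 = -27358 - 5407 = -32765$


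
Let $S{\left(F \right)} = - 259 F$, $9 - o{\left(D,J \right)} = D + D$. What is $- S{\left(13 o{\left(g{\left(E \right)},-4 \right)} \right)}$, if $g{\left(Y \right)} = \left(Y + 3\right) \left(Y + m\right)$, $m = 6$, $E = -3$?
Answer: $30303$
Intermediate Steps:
$g{\left(Y \right)} = \left(3 + Y\right) \left(6 + Y\right)$ ($g{\left(Y \right)} = \left(Y + 3\right) \left(Y + 6\right) = \left(3 + Y\right) \left(6 + Y\right)$)
$o{\left(D,J \right)} = 9 - 2 D$ ($o{\left(D,J \right)} = 9 - \left(D + D\right) = 9 - 2 D$)
$- S{\left(13 o{\left(g{\left(E \right)},-4 \right)} \right)} = - \left(-259\right) 13 \left(9 - 2 \left(18 + \left(-3\right)^{2} + 9 \left(-3\right)\right)\right) = - \left(-259\right) 13 \left(9 - 2 \left(18 + 9 - 27\right)\right) = - \left(-259\right) 13 \left(9 - 0\right) = - \left(-259\right) 13 \left(9 + 0\right) = - \left(-259\right) 13 \cdot 9 = - \left(-259\right) 117 = \left(-1\right) \left(-30303\right) = 30303$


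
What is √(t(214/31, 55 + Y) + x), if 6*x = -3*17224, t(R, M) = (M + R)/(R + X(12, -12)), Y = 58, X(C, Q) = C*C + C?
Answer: I*√8784350366/1010 ≈ 92.797*I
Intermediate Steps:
X(C, Q) = C + C² (X(C, Q) = C² + C = C + C²)
t(R, M) = (M + R)/(156 + R) (t(R, M) = (M + R)/(R + 12*(1 + 12)) = (M + R)/(R + 12*13) = (M + R)/(R + 156) = (M + R)/(156 + R))
x = -8612 (x = (-3*17224)/6 = (⅙)*(-51672) = -8612)
√(t(214/31, 55 + Y) + x) = √(((55 + 58) + 214/31)/(156 + 214/31) - 8612) = √((113 + 214*(1/31))/(156 + 214*(1/31)) - 8612) = √((113 + 214/31)/(156 + 214/31) - 8612) = √((3717/31)/(5050/31) - 8612) = √((31/5050)*(3717/31) - 8612) = √(3717/5050 - 8612) = √(-43486883/5050) = I*√8784350366/1010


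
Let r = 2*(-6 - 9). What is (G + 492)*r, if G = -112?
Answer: -11400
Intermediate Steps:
r = -30 (r = 2*(-15) = -30)
(G + 492)*r = (-112 + 492)*(-30) = 380*(-30) = -11400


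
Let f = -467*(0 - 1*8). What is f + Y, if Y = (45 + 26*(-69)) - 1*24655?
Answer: -22668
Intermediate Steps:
f = 3736 (f = -467*(0 - 8) = -467*(-8) = 3736)
Y = -26404 (Y = (45 - 1794) - 24655 = -1749 - 24655 = -26404)
f + Y = 3736 - 26404 = -22668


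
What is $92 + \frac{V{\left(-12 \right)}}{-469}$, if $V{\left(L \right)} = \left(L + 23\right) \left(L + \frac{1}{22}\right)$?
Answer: $\frac{86559}{938} \approx 92.28$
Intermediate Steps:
$V{\left(L \right)} = \left(23 + L\right) \left(\frac{1}{22} + L\right)$ ($V{\left(L \right)} = \left(23 + L\right) \left(L + \frac{1}{22}\right) = \left(23 + L\right) \left(\frac{1}{22} + L\right)$)
$92 + \frac{V{\left(-12 \right)}}{-469} = 92 + \frac{\frac{23}{22} + \left(-12\right)^{2} + \frac{507}{22} \left(-12\right)}{-469} = 92 + \left(\frac{23}{22} + 144 - \frac{3042}{11}\right) \left(- \frac{1}{469}\right) = 92 - - \frac{263}{938} = 92 + \frac{263}{938} = \frac{86559}{938}$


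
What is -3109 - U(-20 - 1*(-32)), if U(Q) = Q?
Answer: -3121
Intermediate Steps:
-3109 - U(-20 - 1*(-32)) = -3109 - (-20 - 1*(-32)) = -3109 - (-20 + 32) = -3109 - 1*12 = -3109 - 12 = -3121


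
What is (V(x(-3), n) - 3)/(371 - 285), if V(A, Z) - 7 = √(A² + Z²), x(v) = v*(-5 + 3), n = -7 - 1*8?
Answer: 2/43 + 3*√29/86 ≈ 0.23437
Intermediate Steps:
n = -15 (n = -7 - 8 = -15)
x(v) = -2*v (x(v) = v*(-2) = -2*v)
V(A, Z) = 7 + √(A² + Z²)
(V(x(-3), n) - 3)/(371 - 285) = ((7 + √((-2*(-3))² + (-15)²)) - 3)/(371 - 285) = ((7 + √(6² + 225)) - 3)/86 = ((7 + √(36 + 225)) - 3)*(1/86) = ((7 + √261) - 3)*(1/86) = ((7 + 3*√29) - 3)*(1/86) = (4 + 3*√29)*(1/86) = 2/43 + 3*√29/86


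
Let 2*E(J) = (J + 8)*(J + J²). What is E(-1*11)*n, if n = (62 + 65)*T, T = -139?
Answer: 2912745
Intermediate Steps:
n = -17653 (n = (62 + 65)*(-139) = 127*(-139) = -17653)
E(J) = (8 + J)*(J + J²)/2 (E(J) = ((J + 8)*(J + J²))/2 = ((8 + J)*(J + J²))/2 = (8 + J)*(J + J²)/2)
E(-1*11)*n = ((-1*11)*(8 + (-1*11)² + 9*(-1*11))/2)*(-17653) = ((½)*(-11)*(8 + (-11)² + 9*(-11)))*(-17653) = ((½)*(-11)*(8 + 121 - 99))*(-17653) = ((½)*(-11)*30)*(-17653) = -165*(-17653) = 2912745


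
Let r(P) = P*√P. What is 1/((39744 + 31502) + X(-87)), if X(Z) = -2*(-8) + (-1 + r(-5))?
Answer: 71261/5078130246 + 5*I*√5/5078130246 ≈ 1.4033e-5 + 2.2017e-9*I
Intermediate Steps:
r(P) = P^(3/2)
X(Z) = 15 - 5*I*√5 (X(Z) = -2*(-8) + (-1 + (-5)^(3/2)) = 16 + (-1 - 5*I*√5) = 15 - 5*I*√5)
1/((39744 + 31502) + X(-87)) = 1/((39744 + 31502) + (15 - 5*I*√5)) = 1/(71246 + (15 - 5*I*√5)) = 1/(71261 - 5*I*√5)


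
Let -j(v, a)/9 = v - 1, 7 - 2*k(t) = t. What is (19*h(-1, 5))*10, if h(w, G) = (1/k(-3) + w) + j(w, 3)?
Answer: 3268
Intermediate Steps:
k(t) = 7/2 - t/2
j(v, a) = 9 - 9*v (j(v, a) = -9*(v - 1) = -9*(-1 + v) = 9 - 9*v)
h(w, G) = 46/5 - 8*w (h(w, G) = (1/(7/2 - ½*(-3)) + w) + (9 - 9*w) = (1/(7/2 + 3/2) + w) + (9 - 9*w) = (1/5 + w) + (9 - 9*w) = (⅕ + w) + (9 - 9*w) = 46/5 - 8*w)
(19*h(-1, 5))*10 = (19*(46/5 - 8*(-1)))*10 = (19*(46/5 + 8))*10 = (19*(86/5))*10 = (1634/5)*10 = 3268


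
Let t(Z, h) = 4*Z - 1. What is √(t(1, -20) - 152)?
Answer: I*√149 ≈ 12.207*I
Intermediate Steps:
t(Z, h) = -1 + 4*Z
√(t(1, -20) - 152) = √((-1 + 4*1) - 152) = √((-1 + 4) - 152) = √(3 - 152) = √(-149) = I*√149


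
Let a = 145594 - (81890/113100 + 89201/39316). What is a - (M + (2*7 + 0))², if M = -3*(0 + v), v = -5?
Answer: 32182555689923/222331980 ≈ 1.4475e+5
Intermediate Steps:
M = 15 (M = -3*(0 - 5) = -3*(-5) = 15)
a = 32369536885103/222331980 (a = 145594 - (81890*(1/113100) + 89201*(1/39316)) = 145594 - (8189/11310 + 89201/39316) = 145594 - 1*665411017/222331980 = 145594 - 665411017/222331980 = 32369536885103/222331980 ≈ 1.4559e+5)
a - (M + (2*7 + 0))² = 32369536885103/222331980 - (15 + (2*7 + 0))² = 32369536885103/222331980 - (15 + (14 + 0))² = 32369536885103/222331980 - (15 + 14)² = 32369536885103/222331980 - 1*29² = 32369536885103/222331980 - 1*841 = 32369536885103/222331980 - 841 = 32182555689923/222331980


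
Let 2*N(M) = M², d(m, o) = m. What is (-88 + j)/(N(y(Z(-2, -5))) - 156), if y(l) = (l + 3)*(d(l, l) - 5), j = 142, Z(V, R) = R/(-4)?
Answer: -9216/4949 ≈ -1.8622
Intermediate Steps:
Z(V, R) = -R/4 (Z(V, R) = R*(-¼) = -R/4)
y(l) = (-5 + l)*(3 + l) (y(l) = (l + 3)*(l - 5) = (3 + l)*(-5 + l) = (-5 + l)*(3 + l))
N(M) = M²/2
(-88 + j)/(N(y(Z(-2, -5))) - 156) = (-88 + 142)/((-15 + (-¼*(-5))² - (-1)*(-5)/2)²/2 - 156) = 54/((-15 + (5/4)² - 2*5/4)²/2 - 156) = 54/((-15 + 25/16 - 5/2)²/2 - 156) = 54/((-255/16)²/2 - 156) = 54/((½)*(65025/256) - 156) = 54/(65025/512 - 156) = 54/(-14847/512) = -512/14847*54 = -9216/4949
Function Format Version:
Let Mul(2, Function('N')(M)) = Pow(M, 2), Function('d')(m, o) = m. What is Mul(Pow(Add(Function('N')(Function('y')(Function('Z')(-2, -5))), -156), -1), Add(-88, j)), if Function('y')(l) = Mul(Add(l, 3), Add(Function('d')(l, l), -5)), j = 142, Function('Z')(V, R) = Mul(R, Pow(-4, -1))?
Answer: Rational(-9216, 4949) ≈ -1.8622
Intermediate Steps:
Function('Z')(V, R) = Mul(Rational(-1, 4), R) (Function('Z')(V, R) = Mul(R, Rational(-1, 4)) = Mul(Rational(-1, 4), R))
Function('y')(l) = Mul(Add(-5, l), Add(3, l)) (Function('y')(l) = Mul(Add(l, 3), Add(l, -5)) = Mul(Add(3, l), Add(-5, l)) = Mul(Add(-5, l), Add(3, l)))
Function('N')(M) = Mul(Rational(1, 2), Pow(M, 2))
Mul(Pow(Add(Function('N')(Function('y')(Function('Z')(-2, -5))), -156), -1), Add(-88, j)) = Mul(Pow(Add(Mul(Rational(1, 2), Pow(Add(-15, Pow(Mul(Rational(-1, 4), -5), 2), Mul(-2, Mul(Rational(-1, 4), -5))), 2)), -156), -1), Add(-88, 142)) = Mul(Pow(Add(Mul(Rational(1, 2), Pow(Add(-15, Pow(Rational(5, 4), 2), Mul(-2, Rational(5, 4))), 2)), -156), -1), 54) = Mul(Pow(Add(Mul(Rational(1, 2), Pow(Add(-15, Rational(25, 16), Rational(-5, 2)), 2)), -156), -1), 54) = Mul(Pow(Add(Mul(Rational(1, 2), Pow(Rational(-255, 16), 2)), -156), -1), 54) = Mul(Pow(Add(Mul(Rational(1, 2), Rational(65025, 256)), -156), -1), 54) = Mul(Pow(Add(Rational(65025, 512), -156), -1), 54) = Mul(Pow(Rational(-14847, 512), -1), 54) = Mul(Rational(-512, 14847), 54) = Rational(-9216, 4949)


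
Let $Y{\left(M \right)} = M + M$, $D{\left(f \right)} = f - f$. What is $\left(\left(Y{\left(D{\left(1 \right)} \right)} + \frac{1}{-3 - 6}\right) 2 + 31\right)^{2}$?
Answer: $\frac{76729}{81} \approx 947.27$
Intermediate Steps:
$D{\left(f \right)} = 0$
$Y{\left(M \right)} = 2 M$
$\left(\left(Y{\left(D{\left(1 \right)} \right)} + \frac{1}{-3 - 6}\right) 2 + 31\right)^{2} = \left(\left(2 \cdot 0 + \frac{1}{-3 - 6}\right) 2 + 31\right)^{2} = \left(\left(0 + \frac{1}{-9}\right) 2 + 31\right)^{2} = \left(\left(0 - \frac{1}{9}\right) 2 + 31\right)^{2} = \left(\left(- \frac{1}{9}\right) 2 + 31\right)^{2} = \left(- \frac{2}{9} + 31\right)^{2} = \left(\frac{277}{9}\right)^{2} = \frac{76729}{81}$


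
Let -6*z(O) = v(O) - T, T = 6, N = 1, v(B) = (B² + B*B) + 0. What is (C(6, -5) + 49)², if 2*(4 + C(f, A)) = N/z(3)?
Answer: 32041/16 ≈ 2002.6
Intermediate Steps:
v(B) = 2*B² (v(B) = (B² + B²) + 0 = 2*B² + 0 = 2*B²)
z(O) = 1 - O²/3 (z(O) = -(2*O² - 1*6)/6 = -(2*O² - 6)/6 = -(-6 + 2*O²)/6 = 1 - O²/3)
C(f, A) = -17/4 (C(f, A) = -4 + (1/(1 - ⅓*3²))/2 = -4 + (1/(1 - ⅓*9))/2 = -4 + (1/(1 - 3))/2 = -4 + (1/(-2))/2 = -4 + (1*(-½))/2 = -4 + (½)*(-½) = -4 - ¼ = -17/4)
(C(6, -5) + 49)² = (-17/4 + 49)² = (179/4)² = 32041/16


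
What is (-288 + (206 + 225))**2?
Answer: 20449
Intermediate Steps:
(-288 + (206 + 225))**2 = (-288 + 431)**2 = 143**2 = 20449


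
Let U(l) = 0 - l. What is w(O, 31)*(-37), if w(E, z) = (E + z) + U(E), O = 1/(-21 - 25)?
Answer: -1147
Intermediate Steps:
O = -1/46 (O = 1/(-46) = -1/46 ≈ -0.021739)
U(l) = -l
w(E, z) = z (w(E, z) = (E + z) - E = z)
w(O, 31)*(-37) = 31*(-37) = -1147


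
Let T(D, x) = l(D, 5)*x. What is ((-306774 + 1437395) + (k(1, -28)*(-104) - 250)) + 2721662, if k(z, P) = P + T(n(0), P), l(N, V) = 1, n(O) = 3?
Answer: 3857857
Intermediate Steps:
T(D, x) = x (T(D, x) = 1*x = x)
k(z, P) = 2*P (k(z, P) = P + P = 2*P)
((-306774 + 1437395) + (k(1, -28)*(-104) - 250)) + 2721662 = ((-306774 + 1437395) + ((2*(-28))*(-104) - 250)) + 2721662 = (1130621 + (-56*(-104) - 250)) + 2721662 = (1130621 + (5824 - 250)) + 2721662 = (1130621 + 5574) + 2721662 = 1136195 + 2721662 = 3857857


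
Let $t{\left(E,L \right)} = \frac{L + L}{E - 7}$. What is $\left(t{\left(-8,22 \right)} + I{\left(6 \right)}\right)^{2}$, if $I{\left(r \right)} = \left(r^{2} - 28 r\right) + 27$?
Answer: $\frac{2621161}{225} \approx 11650.0$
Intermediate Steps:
$t{\left(E,L \right)} = \frac{2 L}{-7 + E}$
$I{\left(r \right)} = 27 + r^{2} - 28 r$
$\left(t{\left(-8,22 \right)} + I{\left(6 \right)}\right)^{2} = \left(2 \cdot 22 \frac{1}{-7 - 8} + \left(27 + 6^{2} - 168\right)\right)^{2} = \left(2 \cdot 22 \frac{1}{-15} + \left(27 + 36 - 168\right)\right)^{2} = \left(2 \cdot 22 \left(- \frac{1}{15}\right) - 105\right)^{2} = \left(- \frac{44}{15} - 105\right)^{2} = \left(- \frac{1619}{15}\right)^{2} = \frac{2621161}{225}$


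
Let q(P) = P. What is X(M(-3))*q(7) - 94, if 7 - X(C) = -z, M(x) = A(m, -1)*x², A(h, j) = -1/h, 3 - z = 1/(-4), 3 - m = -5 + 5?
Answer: -89/4 ≈ -22.250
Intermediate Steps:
m = 3 (m = 3 - (-5 + 5) = 3 - 1*0 = 3 + 0 = 3)
z = 13/4 (z = 3 - 1/(-4) = 3 - 1*(-¼) = 3 + ¼ = 13/4 ≈ 3.2500)
M(x) = -x²/3 (M(x) = (-1/3)*x² = (-1*⅓)*x² = -x²/3)
X(C) = 41/4 (X(C) = 7 - (-1)*13/4 = 7 - 1*(-13/4) = 7 + 13/4 = 41/4)
X(M(-3))*q(7) - 94 = (41/4)*7 - 94 = 287/4 - 94 = -89/4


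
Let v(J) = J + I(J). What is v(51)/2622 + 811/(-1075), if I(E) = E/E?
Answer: -1035271/1409325 ≈ -0.73459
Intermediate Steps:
I(E) = 1
v(J) = 1 + J (v(J) = J + 1 = 1 + J)
v(51)/2622 + 811/(-1075) = (1 + 51)/2622 + 811/(-1075) = 52*(1/2622) + 811*(-1/1075) = 26/1311 - 811/1075 = -1035271/1409325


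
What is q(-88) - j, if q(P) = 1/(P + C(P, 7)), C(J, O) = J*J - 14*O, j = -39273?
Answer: 296825335/7558 ≈ 39273.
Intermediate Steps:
C(J, O) = J² - 14*O
q(P) = 1/(-98 + P + P²) (q(P) = 1/(P + (P² - 14*7)) = 1/(P + (P² - 98)) = 1/(P + (-98 + P²)) = 1/(-98 + P + P²))
q(-88) - j = 1/(-98 - 88 + (-88)²) - 1*(-39273) = 1/(-98 - 88 + 7744) + 39273 = 1/7558 + 39273 = 296825335/7558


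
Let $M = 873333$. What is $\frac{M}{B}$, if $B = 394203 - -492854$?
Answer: $\frac{873333}{887057} \approx 0.98453$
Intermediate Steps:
$B = 887057$ ($B = 394203 + 492854 = 887057$)
$\frac{M}{B} = \frac{873333}{887057}$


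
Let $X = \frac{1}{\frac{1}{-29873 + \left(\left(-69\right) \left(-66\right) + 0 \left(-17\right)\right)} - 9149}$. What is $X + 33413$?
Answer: $\frac{7739905309397}{231643532} \approx 33413.0$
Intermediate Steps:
$X = - \frac{25319}{231643532}$ ($X = \frac{1}{\frac{1}{-29873 + \left(4554 + 0\right)} - 9149} = \frac{1}{\frac{1}{-29873 + 4554} - 9149} = \frac{1}{\frac{1}{-25319} - 9149} = \frac{1}{- \frac{1}{25319} - 9149} = \frac{1}{- \frac{231643532}{25319}} = - \frac{25319}{231643532} \approx -0.0001093$)
$X + 33413 = - \frac{25319}{231643532} + 33413 = \frac{7739905309397}{231643532}$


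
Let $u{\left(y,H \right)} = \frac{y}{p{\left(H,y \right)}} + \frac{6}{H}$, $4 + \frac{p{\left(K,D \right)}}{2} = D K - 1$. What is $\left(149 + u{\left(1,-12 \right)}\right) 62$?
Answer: $\frac{156488}{17} \approx 9205.2$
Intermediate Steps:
$p{\left(K,D \right)} = -10 + 2 D K$ ($p{\left(K,D \right)} = -8 + 2 \left(D K - 1\right) = -8 + 2 \left(-1 + D K\right) = -8 + \left(-2 + 2 D K\right) = -10 + 2 D K$)
$u{\left(y,H \right)} = \frac{6}{H} + \frac{y}{-10 + 2 H y}$ ($u{\left(y,H \right)} = \frac{y}{-10 + 2 y H} + \frac{6}{H} = \frac{y}{-10 + 2 H y} + \frac{6}{H} = \frac{6}{H} + \frac{y}{-10 + 2 H y}$)
$\left(149 + u{\left(1,-12 \right)}\right) 62 = \left(149 + \frac{-60 + 13 \left(-12\right) 1}{2 \left(-12\right) \left(-5 - 12\right)}\right) 62 = \left(149 + \frac{1}{2} \left(- \frac{1}{12}\right) \frac{1}{-5 - 12} \left(-60 - 156\right)\right) 62 = \left(149 + \frac{1}{2} \left(- \frac{1}{12}\right) \frac{1}{-17} \left(-216\right)\right) 62 = \left(149 + \frac{1}{2} \left(- \frac{1}{12}\right) \left(- \frac{1}{17}\right) \left(-216\right)\right) 62 = \left(149 - \frac{9}{17}\right) 62 = \frac{2524}{17} \cdot 62 = \frac{156488}{17}$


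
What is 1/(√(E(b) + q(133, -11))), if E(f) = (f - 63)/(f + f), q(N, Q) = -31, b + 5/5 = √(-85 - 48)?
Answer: √2/√((2 + 61*I*√133)/(1 - I*√133)) ≈ 0.0081007 - 0.18123*I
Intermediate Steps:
b = -1 + I*√133 (b = -1 + √(-85 - 48) = -1 + √(-133) = -1 + I*√133 ≈ -1.0 + 11.533*I)
E(f) = (-63 + f)/(2*f) (E(f) = (-63 + f)/((2*f)) = (-63 + f)*(1/(2*f)) = (-63 + f)/(2*f))
1/(√(E(b) + q(133, -11))) = 1/(√((-63 + (-1 + I*√133))/(2*(-1 + I*√133)) - 31)) = 1/(√((-64 + I*√133)/(2*(-1 + I*√133)) - 31)) = 1/(√(-31 + (-64 + I*√133)/(2*(-1 + I*√133)))) = (-31 + (-64 + I*√133)/(2*(-1 + I*√133)))^(-½)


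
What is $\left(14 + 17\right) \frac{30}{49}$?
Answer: $\frac{930}{49} \approx 18.98$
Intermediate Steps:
$\left(14 + 17\right) \frac{30}{49} = 31 \cdot 30 \cdot \frac{1}{49} = 31 \cdot \frac{30}{49} = \frac{930}{49}$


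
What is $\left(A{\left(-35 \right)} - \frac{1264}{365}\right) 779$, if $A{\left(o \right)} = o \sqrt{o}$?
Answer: $- \frac{984656}{365} - 27265 i \sqrt{35} \approx -2697.7 - 1.613 \cdot 10^{5} i$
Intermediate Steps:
$A{\left(o \right)} = o^{\frac{3}{2}}$
$\left(A{\left(-35 \right)} - \frac{1264}{365}\right) 779 = \left(\left(-35\right)^{\frac{3}{2}} - \frac{1264}{365}\right) 779 = \left(- 35 i \sqrt{35} - \frac{1264}{365}\right) 779 = \left(- \frac{1264}{365} - 35 i \sqrt{35}\right) 779 = - \frac{984656}{365} - 27265 i \sqrt{35}$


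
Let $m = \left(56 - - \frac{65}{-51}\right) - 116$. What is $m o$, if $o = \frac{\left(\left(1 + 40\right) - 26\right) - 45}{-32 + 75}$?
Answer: $\frac{31250}{731} \approx 42.75$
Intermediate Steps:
$o = - \frac{30}{43}$ ($o = \frac{\left(41 - 26\right) - 45}{43} = \left(15 - 45\right) \frac{1}{43} = \left(-30\right) \frac{1}{43} = - \frac{30}{43} \approx -0.69767$)
$m = - \frac{3125}{51}$ ($m = \left(56 - \left(-65\right) \left(- \frac{1}{51}\right)\right) - 116 = \left(56 - \frac{65}{51}\right) - 116 = \frac{2791}{51} - 116 = - \frac{3125}{51} \approx -61.275$)
$m o = \left(- \frac{3125}{51}\right) \left(- \frac{30}{43}\right) = \frac{31250}{731}$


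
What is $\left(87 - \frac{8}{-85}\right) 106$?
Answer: $\frac{784718}{85} \approx 9232.0$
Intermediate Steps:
$\left(87 - \frac{8}{-85}\right) 106 = \left(87 - - \frac{8}{85}\right) 106 = \left(87 + \frac{8}{85}\right) 106 = \frac{7403}{85} \cdot 106 = \frac{784718}{85}$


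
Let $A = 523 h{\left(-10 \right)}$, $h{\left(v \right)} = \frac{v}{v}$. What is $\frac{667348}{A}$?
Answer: $1276$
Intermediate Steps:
$h{\left(v \right)} = 1$
$A = 523$ ($A = 523 \cdot 1 = 523$)
$\frac{667348}{A} = \frac{667348}{523} = 667348 \cdot \frac{1}{523} = 1276$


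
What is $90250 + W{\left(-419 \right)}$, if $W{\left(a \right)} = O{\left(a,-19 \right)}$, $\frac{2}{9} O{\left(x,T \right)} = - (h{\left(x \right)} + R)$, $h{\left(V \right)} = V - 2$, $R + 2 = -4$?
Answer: $\frac{184343}{2} \approx 92172.0$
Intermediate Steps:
$R = -6$ ($R = -2 - 4 = -6$)
$h{\left(V \right)} = -2 + V$
$O{\left(x,T \right)} = 36 - \frac{9 x}{2}$ ($O{\left(x,T \right)} = \frac{9 \left(- (\left(-2 + x\right) - 6)\right)}{2} = \frac{9 \left(- (-8 + x)\right)}{2} = \frac{9 \left(8 - x\right)}{2} = 36 - \frac{9 x}{2}$)
$W{\left(a \right)} = 36 - \frac{9 a}{2}$
$90250 + W{\left(-419 \right)} = 90250 + \left(36 - - \frac{3771}{2}\right) = 90250 + \left(36 + \frac{3771}{2}\right) = 90250 + \frac{3843}{2} = \frac{184343}{2}$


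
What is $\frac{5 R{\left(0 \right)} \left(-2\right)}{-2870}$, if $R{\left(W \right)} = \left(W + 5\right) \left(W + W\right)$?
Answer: $0$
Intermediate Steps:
$R{\left(W \right)} = 2 W \left(5 + W\right)$ ($R{\left(W \right)} = \left(5 + W\right) 2 W = 2 W \left(5 + W\right)$)
$\frac{5 R{\left(0 \right)} \left(-2\right)}{-2870} = \frac{5 \cdot 2 \cdot 0 \left(5 + 0\right) \left(-2\right)}{-2870} = 5 \cdot 2 \cdot 0 \cdot 5 \left(-2\right) \left(- \frac{1}{2870}\right) = 5 \cdot 0 \left(-2\right) \left(- \frac{1}{2870}\right) = 0 \left(-2\right) \left(- \frac{1}{2870}\right) = 0 \left(- \frac{1}{2870}\right) = 0$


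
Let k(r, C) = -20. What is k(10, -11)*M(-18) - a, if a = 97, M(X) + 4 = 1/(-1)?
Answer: 3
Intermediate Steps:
M(X) = -5 (M(X) = -4 + 1/(-1) = -4 - 1 = -5)
k(10, -11)*M(-18) - a = -20*(-5) - 1*97 = 100 - 97 = 3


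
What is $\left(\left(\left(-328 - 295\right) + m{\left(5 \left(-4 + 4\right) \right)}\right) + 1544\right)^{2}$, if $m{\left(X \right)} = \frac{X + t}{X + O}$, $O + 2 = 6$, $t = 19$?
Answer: $\frac{13712209}{16} \approx 8.5701 \cdot 10^{5}$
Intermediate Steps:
$O = 4$ ($O = -2 + 6 = 4$)
$m{\left(X \right)} = \frac{19 + X}{4 + X}$ ($m{\left(X \right)} = \frac{X + 19}{X + 4} = \frac{19 + X}{4 + X}$)
$\left(\left(\left(-328 - 295\right) + m{\left(5 \left(-4 + 4\right) \right)}\right) + 1544\right)^{2} = \left(\left(\left(-328 - 295\right) + \frac{19 + 5 \left(-4 + 4\right)}{4 + 5 \left(-4 + 4\right)}\right) + 1544\right)^{2} = \left(\left(-623 + \frac{19 + 5 \cdot 0}{4 + 5 \cdot 0}\right) + 1544\right)^{2} = \left(\left(-623 + \frac{19 + 0}{4 + 0}\right) + 1544\right)^{2} = \left(\left(-623 + \frac{1}{4} \cdot 19\right) + 1544\right)^{2} = \left(\left(-623 + \frac{19}{4}\right) + 1544\right)^{2} = \left(- \frac{2473}{4} + 1544\right)^{2} = \left(\frac{3703}{4}\right)^{2} = \frac{13712209}{16}$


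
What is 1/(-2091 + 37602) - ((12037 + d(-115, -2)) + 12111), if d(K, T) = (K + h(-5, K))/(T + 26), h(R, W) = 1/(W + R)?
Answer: -823055479483/34090560 ≈ -24143.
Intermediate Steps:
h(R, W) = 1/(R + W)
d(K, T) = (K + 1/(-5 + K))/(26 + T) (d(K, T) = (K + 1/(-5 + K))/(T + 26) = (K + 1/(-5 + K))/(26 + T))
1/(-2091 + 37602) - ((12037 + d(-115, -2)) + 12111) = 1/(-2091 + 37602) - ((12037 + (1 - 115*(-5 - 115))/((-5 - 115)*(26 - 2))) + 12111) = 1/35511 - ((12037 + (1 - 115*(-120))/(-120*24)) + 12111) = 1/35511 - ((12037 - 1/120*1/24*(1 + 13800)) + 12111) = 1/35511 - ((12037 - 1/120*1/24*13801) + 12111) = 1/35511 - ((12037 - 13801/2880) + 12111) = 1/35511 - (34652759/2880 + 12111) = 1/35511 - 1*69532439/2880 = 1/35511 - 69532439/2880 = -823055479483/34090560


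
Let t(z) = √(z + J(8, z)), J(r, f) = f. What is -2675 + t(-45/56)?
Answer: -2675 + 3*I*√35/14 ≈ -2675.0 + 1.2677*I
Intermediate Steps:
t(z) = √2*√z (t(z) = √(z + z) = √(2*z) = √2*√z)
-2675 + t(-45/56) = -2675 + √2*√(-45/56) = -2675 + √2*(3*I*√70/28) = -2675 + 3*I*√35/14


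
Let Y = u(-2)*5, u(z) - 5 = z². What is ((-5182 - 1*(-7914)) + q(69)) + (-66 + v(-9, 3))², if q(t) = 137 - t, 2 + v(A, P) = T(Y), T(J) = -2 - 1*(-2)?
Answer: 7424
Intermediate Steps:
u(z) = 5 + z²
Y = 45 (Y = (5 + (-2)²)*5 = (5 + 4)*5 = 9*5 = 45)
T(J) = 0 (T(J) = -2 + 2 = 0)
v(A, P) = -2 (v(A, P) = -2 + 0 = -2)
((-5182 - 1*(-7914)) + q(69)) + (-66 + v(-9, 3))² = ((-5182 - 1*(-7914)) + (137 - 1*69)) + (-66 - 2)² = ((-5182 + 7914) + (137 - 69)) + (-68)² = (2732 + 68) + 4624 = 2800 + 4624 = 7424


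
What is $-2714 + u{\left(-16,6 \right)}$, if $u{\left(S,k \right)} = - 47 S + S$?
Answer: $-1978$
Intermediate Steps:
$u{\left(S,k \right)} = - 46 S$
$-2714 + u{\left(-16,6 \right)} = -2714 - -736 = -2714 + 736 = -1978$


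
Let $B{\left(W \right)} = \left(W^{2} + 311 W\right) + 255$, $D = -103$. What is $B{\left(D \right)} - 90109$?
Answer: $-111278$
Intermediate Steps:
$B{\left(W \right)} = 255 + W^{2} + 311 W$
$B{\left(D \right)} - 90109 = \left(255 + \left(-103\right)^{2} + 311 \left(-103\right)\right) - 90109 = \left(255 + 10609 - 32033\right) - 90109 = -21169 - 90109 = -111278$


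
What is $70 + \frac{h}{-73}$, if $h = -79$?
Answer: $\frac{5189}{73} \approx 71.082$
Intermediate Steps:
$70 + \frac{h}{-73} = 70 + \frac{1}{-73} \left(-79\right) = 70 - - \frac{79}{73} = 70 + \frac{79}{73} = \frac{5189}{73}$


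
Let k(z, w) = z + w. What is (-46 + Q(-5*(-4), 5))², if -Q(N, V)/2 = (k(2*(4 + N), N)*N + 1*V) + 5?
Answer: 7761796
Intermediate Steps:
k(z, w) = w + z
Q(N, V) = -10 - 2*V - 2*N*(8 + 3*N) (Q(N, V) = -2*(((N + 2*(4 + N))*N + 1*V) + 5) = -2*(((N + (8 + 2*N))*N + V) + 5) = -2*(((8 + 3*N)*N + V) + 5) = -2*((N*(8 + 3*N) + V) + 5) = -2*((V + N*(8 + 3*N)) + 5) = -2*(5 + V + N*(8 + 3*N)) = -10 - 2*V - 2*N*(8 + 3*N))
(-46 + Q(-5*(-4), 5))² = (-46 + (-10 - 2*5 - 2*(-5*(-4))*(8 + 3*(-5*(-4)))))² = (-46 + (-10 - 10 - 2*20*(8 + 3*20)))² = (-46 + (-10 - 10 - 2*20*(8 + 60)))² = (-46 + (-10 - 10 - 2*20*68))² = (-46 + (-10 - 10 - 2720))² = (-46 - 2740)² = (-2786)² = 7761796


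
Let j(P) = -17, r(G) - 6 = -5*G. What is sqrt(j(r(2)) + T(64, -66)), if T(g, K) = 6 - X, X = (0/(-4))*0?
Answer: I*sqrt(11) ≈ 3.3166*I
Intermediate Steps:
r(G) = 6 - 5*G
X = 0 (X = -1/4*0*0 = 0*0 = 0)
T(g, K) = 6 (T(g, K) = 6 - 1*0 = 6 + 0 = 6)
sqrt(j(r(2)) + T(64, -66)) = sqrt(-17 + 6) = sqrt(-11) = I*sqrt(11)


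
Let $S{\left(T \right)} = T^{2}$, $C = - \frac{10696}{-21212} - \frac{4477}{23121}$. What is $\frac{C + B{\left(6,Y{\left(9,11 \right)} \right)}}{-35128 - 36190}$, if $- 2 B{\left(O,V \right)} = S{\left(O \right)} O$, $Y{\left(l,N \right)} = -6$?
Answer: $\frac{13203867581}{8744347263834} \approx 0.00151$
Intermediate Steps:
$C = \frac{38084023}{122610663}$ ($C = \left(-10696\right) \left(- \frac{1}{21212}\right) - \frac{4477}{23121} = \frac{2674}{5303} - \frac{4477}{23121} = \frac{38084023}{122610663} \approx 0.31061$)
$B{\left(O,V \right)} = - \frac{O^{3}}{2}$ ($B{\left(O,V \right)} = - \frac{O^{2} O}{2} = - \frac{O^{3}}{2}$)
$\frac{C + B{\left(6,Y{\left(9,11 \right)} \right)}}{-35128 - 36190} = \frac{\frac{38084023}{122610663} - \frac{6^{3}}{2}}{-35128 - 36190} = \frac{\frac{38084023}{122610663} - 108}{-71318} = \left(\frac{38084023}{122610663} - 108\right) \left(- \frac{1}{71318}\right) = \left(- \frac{13203867581}{122610663}\right) \left(- \frac{1}{71318}\right) = \frac{13203867581}{8744347263834}$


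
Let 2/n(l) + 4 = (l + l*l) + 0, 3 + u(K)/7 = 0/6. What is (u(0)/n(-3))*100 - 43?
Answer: -2143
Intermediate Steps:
u(K) = -21 (u(K) = -21 + 7*(0/6) = -21 + 7*(0*(⅙)) = -21 + 7*0 = -21 + 0 = -21)
n(l) = 2/(-4 + l + l²) (n(l) = 2/(-4 + ((l + l*l) + 0)) = 2/(-4 + ((l + l²) + 0)) = 2/(-4 + (l + l²)) = 2/(-4 + l + l²))
(u(0)/n(-3))*100 - 43 = -21/1*100 - 43 = -21*1*100 - 43 = -21*100 - 43 = -2100 - 43 = -2143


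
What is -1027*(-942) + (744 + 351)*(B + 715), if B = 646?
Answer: 2457729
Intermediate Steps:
-1027*(-942) + (744 + 351)*(B + 715) = -1027*(-942) + (744 + 351)*(646 + 715) = 967434 + 1095*1361 = 967434 + 1490295 = 2457729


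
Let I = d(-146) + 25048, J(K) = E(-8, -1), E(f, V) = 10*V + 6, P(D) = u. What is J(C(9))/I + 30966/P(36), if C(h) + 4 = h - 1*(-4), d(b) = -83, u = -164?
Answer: -386533423/2047130 ≈ -188.82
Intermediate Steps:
P(D) = -164
C(h) = h (C(h) = -4 + (h - 1*(-4)) = -4 + (h + 4) = -4 + (4 + h) = h)
E(f, V) = 6 + 10*V
J(K) = -4 (J(K) = 6 + 10*(-1) = 6 - 10 = -4)
I = 24965 (I = -83 + 25048 = 24965)
J(C(9))/I + 30966/P(36) = -4/24965 + 30966/(-164) = -4*1/24965 + 30966*(-1/164) = -4/24965 - 15483/82 = -386533423/2047130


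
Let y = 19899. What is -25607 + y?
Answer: -5708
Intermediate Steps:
-25607 + y = -25607 + 19899 = -5708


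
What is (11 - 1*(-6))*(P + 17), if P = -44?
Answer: -459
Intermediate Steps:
(11 - 1*(-6))*(P + 17) = (11 - 1*(-6))*(-44 + 17) = (11 + 6)*(-27) = 17*(-27) = -459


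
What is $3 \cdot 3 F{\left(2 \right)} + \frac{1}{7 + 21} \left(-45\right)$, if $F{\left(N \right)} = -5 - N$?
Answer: $- \frac{1809}{28} \approx -64.607$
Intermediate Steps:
$3 \cdot 3 F{\left(2 \right)} + \frac{1}{7 + 21} \left(-45\right) = 3 \cdot 3 \left(-5 - 2\right) + \frac{1}{7 + 21} \left(-45\right) = 9 \left(-5 - 2\right) + \frac{1}{28} \left(-45\right) = 9 \left(-7\right) + \frac{1}{28} \left(-45\right) = -63 - \frac{45}{28} = - \frac{1809}{28}$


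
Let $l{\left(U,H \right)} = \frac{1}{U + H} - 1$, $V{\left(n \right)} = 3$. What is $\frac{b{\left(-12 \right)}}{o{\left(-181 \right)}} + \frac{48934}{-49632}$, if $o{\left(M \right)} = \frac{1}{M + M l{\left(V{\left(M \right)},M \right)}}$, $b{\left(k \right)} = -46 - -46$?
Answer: $- \frac{24467}{24816} \approx -0.98594$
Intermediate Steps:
$b{\left(k \right)} = 0$ ($b{\left(k \right)} = -46 + 46 = 0$)
$l{\left(U,H \right)} = -1 + \frac{1}{H + U}$ ($l{\left(U,H \right)} = \frac{1}{H + U} - 1 = -1 + \frac{1}{H + U}$)
$o{\left(M \right)} = \frac{1}{M + \frac{M \left(-2 - M\right)}{3 + M}}$ ($o{\left(M \right)} = \frac{1}{M + M \frac{1 - M - 3}{M + 3}} = \frac{1}{M + M \frac{1 - M - 3}{3 + M}} = \frac{1}{M + M \frac{-2 - M}{3 + M}} = \frac{1}{M + \frac{M \left(-2 - M\right)}{3 + M}}$)
$\frac{b{\left(-12 \right)}}{o{\left(-181 \right)}} + \frac{48934}{-49632} = \frac{0}{\frac{1}{-181} \left(3 - 181\right)} + \frac{48934}{-49632} = \frac{0}{\left(- \frac{1}{181}\right) \left(-178\right)} + 48934 \left(- \frac{1}{49632}\right) = \frac{0}{\frac{178}{181}} - \frac{24467}{24816} = 0 \cdot \frac{181}{178} - \frac{24467}{24816} = 0 - \frac{24467}{24816} = - \frac{24467}{24816}$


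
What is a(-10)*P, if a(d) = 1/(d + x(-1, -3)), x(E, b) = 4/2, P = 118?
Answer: -59/4 ≈ -14.750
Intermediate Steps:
x(E, b) = 2 (x(E, b) = 4*(1/2) = 2)
a(d) = 1/(2 + d) (a(d) = 1/(d + 2) = 1/(2 + d))
a(-10)*P = 118/(2 - 10) = 118/(-8) = -1/8*118 = -59/4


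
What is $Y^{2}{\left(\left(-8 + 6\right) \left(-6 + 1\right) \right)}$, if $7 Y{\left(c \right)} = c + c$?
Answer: $\frac{400}{49} \approx 8.1633$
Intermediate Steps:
$Y{\left(c \right)} = \frac{2 c}{7}$ ($Y{\left(c \right)} = \frac{c + c}{7} = \frac{2 c}{7}$)
$Y^{2}{\left(\left(-8 + 6\right) \left(-6 + 1\right) \right)} = \left(\frac{2 \left(-8 + 6\right) \left(-6 + 1\right)}{7}\right)^{2} = \left(\frac{2 \left(\left(-2\right) \left(-5\right)\right)}{7}\right)^{2} = \left(\frac{2}{7} \cdot 10\right)^{2} = \left(\frac{20}{7}\right)^{2} = \frac{400}{49}$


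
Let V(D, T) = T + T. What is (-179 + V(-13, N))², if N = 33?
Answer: 12769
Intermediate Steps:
V(D, T) = 2*T
(-179 + V(-13, N))² = (-179 + 2*33)² = (-179 + 66)² = (-113)² = 12769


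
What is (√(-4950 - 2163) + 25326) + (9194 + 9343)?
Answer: 43863 + I*√7113 ≈ 43863.0 + 84.339*I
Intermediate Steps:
(√(-4950 - 2163) + 25326) + (9194 + 9343) = (√(-7113) + 25326) + 18537 = (I*√7113 + 25326) + 18537 = (25326 + I*√7113) + 18537 = 43863 + I*√7113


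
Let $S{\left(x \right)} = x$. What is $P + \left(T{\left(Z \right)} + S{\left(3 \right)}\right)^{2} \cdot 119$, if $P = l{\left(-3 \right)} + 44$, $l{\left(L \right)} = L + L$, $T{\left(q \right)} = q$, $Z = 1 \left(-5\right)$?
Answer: $514$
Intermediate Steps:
$Z = -5$
$l{\left(L \right)} = 2 L$
$P = 38$ ($P = 2 \left(-3\right) + 44 = -6 + 44 = 38$)
$P + \left(T{\left(Z \right)} + S{\left(3 \right)}\right)^{2} \cdot 119 = 38 + \left(-5 + 3\right)^{2} \cdot 119 = 38 + \left(-2\right)^{2} \cdot 119 = 38 + 4 \cdot 119 = 38 + 476 = 514$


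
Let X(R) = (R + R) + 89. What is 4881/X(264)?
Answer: 4881/617 ≈ 7.9109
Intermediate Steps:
X(R) = 89 + 2*R (X(R) = 2*R + 89 = 89 + 2*R)
4881/X(264) = 4881/(89 + 2*264) = 4881/(89 + 528) = 4881/617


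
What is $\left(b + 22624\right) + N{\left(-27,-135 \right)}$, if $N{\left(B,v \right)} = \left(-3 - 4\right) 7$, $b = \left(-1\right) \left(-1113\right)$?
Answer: $23688$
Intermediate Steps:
$b = 1113$
$N{\left(B,v \right)} = -49$ ($N{\left(B,v \right)} = \left(-7\right) 7 = -49$)
$\left(b + 22624\right) + N{\left(-27,-135 \right)} = \left(1113 + 22624\right) - 49 = 23737 - 49 = 23688$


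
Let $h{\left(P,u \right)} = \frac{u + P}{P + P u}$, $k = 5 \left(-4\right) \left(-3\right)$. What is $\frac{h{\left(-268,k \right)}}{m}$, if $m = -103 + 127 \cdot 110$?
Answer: $\frac{52}{56674429} \approx 9.1752 \cdot 10^{-7}$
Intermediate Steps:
$k = 60$ ($k = \left(-20\right) \left(-3\right) = 60$)
$h{\left(P,u \right)} = \frac{P + u}{P + P u}$
$m = 13867$ ($m = -103 + 13970 = 13867$)
$\frac{h{\left(-268,k \right)}}{m} = \frac{\frac{1}{-268} \frac{1}{1 + 60} \left(-268 + 60\right)}{13867} = \left(- \frac{1}{268}\right) \frac{1}{61} \left(-208\right) \frac{1}{13867} = \frac{52}{4087} \cdot \frac{1}{13867} = \frac{52}{56674429}$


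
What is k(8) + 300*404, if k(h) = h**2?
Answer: 121264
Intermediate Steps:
k(8) + 300*404 = 8**2 + 300*404 = 64 + 121200 = 121264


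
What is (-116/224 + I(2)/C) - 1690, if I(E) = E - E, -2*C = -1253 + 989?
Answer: -94669/56 ≈ -1690.5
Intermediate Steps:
C = 132 (C = -(-1253 + 989)/2 = -½*(-264) = 132)
I(E) = 0
(-116/224 + I(2)/C) - 1690 = (-116/224 + 0/132) - 1690 = (-116*1/224 + 0*(1/132)) - 1690 = (-29/56 + 0) - 1690 = -29/56 - 1690 = -94669/56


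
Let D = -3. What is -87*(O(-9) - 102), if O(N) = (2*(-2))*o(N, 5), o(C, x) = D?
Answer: 7830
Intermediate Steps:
o(C, x) = -3
O(N) = 12 (O(N) = (2*(-2))*(-3) = -4*(-3) = 12)
-87*(O(-9) - 102) = -87*(12 - 102) = -87*(-90) = 7830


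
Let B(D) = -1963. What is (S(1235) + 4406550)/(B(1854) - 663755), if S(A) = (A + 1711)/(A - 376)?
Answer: -630871566/95308627 ≈ -6.6192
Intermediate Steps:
S(A) = (1711 + A)/(-376 + A)
(S(1235) + 4406550)/(B(1854) - 663755) = ((1711 + 1235)/(-376 + 1235) + 4406550)/(-1963 - 663755) = (2946/859 + 4406550)/(-665718) = ((1/859)*2946 + 4406550)*(-1/665718) = (2946/859 + 4406550)*(-1/665718) = (3785229396/859)*(-1/665718) = -630871566/95308627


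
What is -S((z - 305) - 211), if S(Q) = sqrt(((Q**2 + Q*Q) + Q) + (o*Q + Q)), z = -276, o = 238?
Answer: -48*sqrt(462) ≈ -1031.7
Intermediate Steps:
S(Q) = sqrt(2*Q**2 + 240*Q) (S(Q) = sqrt(((Q**2 + Q*Q) + Q) + (238*Q + Q)) = sqrt(((Q**2 + Q**2) + Q) + 239*Q) = sqrt((2*Q**2 + Q) + 239*Q) = sqrt((Q + 2*Q**2) + 239*Q) = sqrt(2*Q**2 + 240*Q))
-S((z - 305) - 211) = -sqrt(2)*sqrt(((-276 - 305) - 211)*(120 + ((-276 - 305) - 211))) = -sqrt(2)*sqrt((-581 - 211)*(120 + (-581 - 211))) = -sqrt(2)*sqrt(-792*(120 - 792)) = -sqrt(2)*sqrt(-792*(-672)) = -sqrt(2)*sqrt(532224) = -sqrt(2)*48*sqrt(231) = -48*sqrt(462)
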